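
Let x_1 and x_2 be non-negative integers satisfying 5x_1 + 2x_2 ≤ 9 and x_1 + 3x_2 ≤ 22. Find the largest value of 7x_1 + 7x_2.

(x_1,x_2)=(0,4): 5·0+2·4=8≤9, 1·0+3·4=12≤22, objective 28.
(x_1,x_2)=(0,3): 5·0+2·3=6≤9, 1·0+3·3=9≤22, objective 21.
The best lattice point is (0,4), giving 28.

28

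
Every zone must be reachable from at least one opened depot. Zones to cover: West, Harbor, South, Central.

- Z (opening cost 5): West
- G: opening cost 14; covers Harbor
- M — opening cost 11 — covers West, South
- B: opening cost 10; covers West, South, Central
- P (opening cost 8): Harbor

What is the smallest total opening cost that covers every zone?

18

Choose B and P: together they cover West, Harbor, South, Central — every zone.
Total opening cost: 10 + 8 = 18.
No cover costs less than 18.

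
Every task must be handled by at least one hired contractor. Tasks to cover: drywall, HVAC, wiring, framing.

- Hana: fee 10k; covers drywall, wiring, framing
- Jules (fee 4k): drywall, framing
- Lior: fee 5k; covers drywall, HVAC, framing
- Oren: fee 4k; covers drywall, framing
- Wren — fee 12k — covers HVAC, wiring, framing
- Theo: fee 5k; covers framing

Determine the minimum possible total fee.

15

Choose Hana and Lior: together they cover drywall, HVAC, wiring, framing — every task.
Total fee: 10 + 5 = 15.
No cover costs less than 15.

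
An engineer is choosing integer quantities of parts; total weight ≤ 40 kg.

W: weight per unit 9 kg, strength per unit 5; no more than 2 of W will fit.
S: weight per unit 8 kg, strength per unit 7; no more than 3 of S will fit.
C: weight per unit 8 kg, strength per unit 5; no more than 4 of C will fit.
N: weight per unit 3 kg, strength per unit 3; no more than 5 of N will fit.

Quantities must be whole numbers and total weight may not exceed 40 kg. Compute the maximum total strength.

Take 3×S and 5×N: weight 39 ≤ 40, strength 3·7 + 5·3 = 36.
N has the best ratio (3/3) and is taken to its limit of 5; remaining capacity is filled optimally with the others.

36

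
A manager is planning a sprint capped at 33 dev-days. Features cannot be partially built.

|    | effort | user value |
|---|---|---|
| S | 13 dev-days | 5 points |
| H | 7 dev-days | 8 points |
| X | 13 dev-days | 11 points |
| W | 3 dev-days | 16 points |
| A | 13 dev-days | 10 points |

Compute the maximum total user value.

Take X, W, and A: effort 13 + 3 + 13 = 29 ≤ 33, user value 11 + 16 + 10 = 37.
No other feasible combination does better.

37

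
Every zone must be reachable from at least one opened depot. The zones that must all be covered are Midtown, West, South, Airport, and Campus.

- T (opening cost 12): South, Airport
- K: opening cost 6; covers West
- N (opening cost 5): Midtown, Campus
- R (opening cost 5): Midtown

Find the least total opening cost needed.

23

Choose T, K, and N: together they cover Midtown, West, South, Airport, Campus — every zone.
Total opening cost: 12 + 6 + 5 = 23.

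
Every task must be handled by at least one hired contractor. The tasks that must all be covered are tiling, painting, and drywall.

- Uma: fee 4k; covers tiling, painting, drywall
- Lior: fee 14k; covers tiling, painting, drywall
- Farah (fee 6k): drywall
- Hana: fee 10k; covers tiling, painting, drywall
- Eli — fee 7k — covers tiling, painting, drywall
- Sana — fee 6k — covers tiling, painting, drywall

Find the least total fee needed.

Uma alone covers tiling, painting, drywall — every task.
Total fee: 4.
No cover costs less than 4.

4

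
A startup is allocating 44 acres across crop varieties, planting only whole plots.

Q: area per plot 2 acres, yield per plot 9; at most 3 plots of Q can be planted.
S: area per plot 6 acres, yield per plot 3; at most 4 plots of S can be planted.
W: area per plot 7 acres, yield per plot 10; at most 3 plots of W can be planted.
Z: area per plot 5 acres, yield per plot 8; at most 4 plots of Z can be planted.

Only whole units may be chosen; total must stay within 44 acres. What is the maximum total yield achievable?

This is a bounded integer knapsack.
Take 3×Q, 3×W, and 3×Z: area 42 ≤ 44, yield 3·9 + 3·10 + 3·8 = 81.
Q has the best ratio (9/2) and is taken to its limit of 3; remaining capacity is filled optimally with the others.

81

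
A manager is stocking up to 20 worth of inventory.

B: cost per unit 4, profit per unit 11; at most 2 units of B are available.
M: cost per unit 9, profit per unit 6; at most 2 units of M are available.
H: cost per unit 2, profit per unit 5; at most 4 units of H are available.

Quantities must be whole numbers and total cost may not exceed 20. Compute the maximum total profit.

2×B and 4×H: cost 16 ≤ 20, profit 2·11 + 4·5 = 42.
2×B and 3×H: cost 14 ≤ 20, profit 2·11 + 3·5 = 37.
Best is 42.

42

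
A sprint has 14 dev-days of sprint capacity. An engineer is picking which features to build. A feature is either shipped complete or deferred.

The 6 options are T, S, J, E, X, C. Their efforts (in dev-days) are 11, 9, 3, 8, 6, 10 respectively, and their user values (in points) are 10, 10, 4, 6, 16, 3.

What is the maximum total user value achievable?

22

This is an integer program with binary decision variables.
J + X: effort 3 + 6 = 9 ≤ 14, user value 4 + 16 = 20.
X: effort 6 ≤ 14, user value 16.
E + X: effort 8 + 6 = 14 ≤ 14, user value 6 + 16 = 22.
Best is E and X with total user value 22.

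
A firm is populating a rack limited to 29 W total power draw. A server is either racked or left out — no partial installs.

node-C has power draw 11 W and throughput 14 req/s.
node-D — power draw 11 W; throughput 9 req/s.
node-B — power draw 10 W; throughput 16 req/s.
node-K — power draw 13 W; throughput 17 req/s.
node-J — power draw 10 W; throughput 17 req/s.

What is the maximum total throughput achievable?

34

Allowing fractional choices, the relaxed optimum would be about 44.8, but servers are indivisible.
node-B + node-K: power draw 10 + 13 = 23 ≤ 29, throughput 16 + 17 = 33.
node-K + node-J: power draw 13 + 10 = 23 ≤ 29, throughput 17 + 17 = 34.
node-B + node-J: power draw 10 + 10 = 20 ≤ 29, throughput 16 + 17 = 33.
Best is node-K and node-J with total throughput 34.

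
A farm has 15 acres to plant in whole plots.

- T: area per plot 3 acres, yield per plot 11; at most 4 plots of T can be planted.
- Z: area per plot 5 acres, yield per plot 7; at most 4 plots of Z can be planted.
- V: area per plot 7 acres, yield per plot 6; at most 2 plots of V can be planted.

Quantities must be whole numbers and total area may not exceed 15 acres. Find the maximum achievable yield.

Take 4×T: area 12 ≤ 15, yield 4·11 = 44.
T has the best ratio (11/3) and is taken to its limit of 4; remaining capacity is filled optimally with the others.

44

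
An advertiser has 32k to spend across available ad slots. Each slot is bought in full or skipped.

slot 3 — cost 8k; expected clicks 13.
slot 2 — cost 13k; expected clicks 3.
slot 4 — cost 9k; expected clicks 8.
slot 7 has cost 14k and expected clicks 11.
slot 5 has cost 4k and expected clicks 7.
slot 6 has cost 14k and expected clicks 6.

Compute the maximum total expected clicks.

32

Allowing fractional choices, the relaxed optimum would be about 36.6, but ad slots are indivisible.
slot 3 + slot 7 + slot 5: cost 8 + 14 + 4 = 26 ≤ 32, expected clicks 13 + 11 + 7 = 31.
slot 3 + slot 4 + slot 5: cost 8 + 9 + 4 = 21 ≤ 32, expected clicks 13 + 8 + 7 = 28.
slot 3 + slot 4 + slot 7: cost 8 + 9 + 14 = 31 ≤ 32, expected clicks 13 + 8 + 11 = 32.
Best is slot 3, slot 4, and slot 7 with total expected clicks 32.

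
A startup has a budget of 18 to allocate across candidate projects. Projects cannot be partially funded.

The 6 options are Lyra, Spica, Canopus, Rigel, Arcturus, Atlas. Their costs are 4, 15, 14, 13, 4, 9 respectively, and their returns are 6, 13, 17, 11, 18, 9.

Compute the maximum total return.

35

Take Canopus and Arcturus: cost 14 + 4 = 18 ≤ 18, return 17 + 18 = 35.
No other feasible combination does better.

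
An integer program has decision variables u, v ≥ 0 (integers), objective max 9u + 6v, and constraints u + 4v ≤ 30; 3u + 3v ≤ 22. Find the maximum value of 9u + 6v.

Relaxing integrality, the LP optimum is 66.00 at (u,v) = (7.33, 0), which is not an integer point.
(u,v)=(7,0): 1·7+4·0=7≤30, 3·7+3·0=21≤22, objective 63.
(u,v)=(6,1): 1·6+4·1=10≤30, 3·6+3·1=21≤22, objective 60.
(u,v)=(6,0): 1·6+4·0=6≤30, 3·6+3·0=18≤22, objective 54.
Maximum is 63 at (u,v)=(7,0).

63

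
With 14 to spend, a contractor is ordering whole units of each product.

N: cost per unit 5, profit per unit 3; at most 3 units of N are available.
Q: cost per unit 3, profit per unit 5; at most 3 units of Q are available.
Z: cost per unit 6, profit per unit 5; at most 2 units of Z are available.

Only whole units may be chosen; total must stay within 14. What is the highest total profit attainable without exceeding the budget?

18

Q has the best ratio (5/3); taking only Q gives at most 3×5 = 15 (stopped by the supply cap of 3).
Mixing does better — 1×N and 3×Q: cost 14 ≤ 14, profit 1·3 + 3·5 = 18.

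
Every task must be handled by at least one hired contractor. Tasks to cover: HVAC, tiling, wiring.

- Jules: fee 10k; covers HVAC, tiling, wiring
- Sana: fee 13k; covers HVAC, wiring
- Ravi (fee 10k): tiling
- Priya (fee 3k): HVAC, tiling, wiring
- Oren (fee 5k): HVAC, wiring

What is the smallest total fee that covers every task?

This is a weighted set-cover instance.
Priya alone covers HVAC, tiling, wiring — every task.
Total fee: 3.
No cover costs less than 3.

3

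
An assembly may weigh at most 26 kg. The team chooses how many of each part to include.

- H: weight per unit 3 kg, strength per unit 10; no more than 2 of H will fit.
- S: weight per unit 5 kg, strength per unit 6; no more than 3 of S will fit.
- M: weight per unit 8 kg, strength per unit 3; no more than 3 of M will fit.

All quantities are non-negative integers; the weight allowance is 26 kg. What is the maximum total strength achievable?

This is a bounded integer knapsack.
H has the best ratio (10/3); taking only H gives at most 2×10 = 20 (stopped by the supply cap of 2).
Mixing does better — 2×H and 3×S: weight 21 ≤ 26, strength 2·10 + 3·6 = 38.

38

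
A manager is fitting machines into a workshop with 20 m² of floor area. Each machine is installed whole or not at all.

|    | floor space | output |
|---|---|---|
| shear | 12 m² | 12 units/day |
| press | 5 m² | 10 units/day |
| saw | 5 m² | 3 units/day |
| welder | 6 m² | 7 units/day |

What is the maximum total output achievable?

press + saw + welder: floor space 5 + 5 + 6 = 16 ≤ 20, output 10 + 3 + 7 = 20.
shear + press: floor space 12 + 5 = 17 ≤ 20, output 12 + 10 = 22.
shear + welder: floor space 12 + 6 = 18 ≤ 20, output 12 + 7 = 19.
Best is shear and press with total output 22.

22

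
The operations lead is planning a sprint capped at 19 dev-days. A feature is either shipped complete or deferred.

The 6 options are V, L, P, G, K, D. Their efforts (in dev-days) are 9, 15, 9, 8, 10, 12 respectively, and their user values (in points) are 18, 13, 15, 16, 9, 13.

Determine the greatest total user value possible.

V + P: effort 9 + 9 = 18 ≤ 19, user value 18 + 15 = 33.
P + G: effort 9 + 8 = 17 ≤ 19, user value 15 + 16 = 31.
V + G: effort 9 + 8 = 17 ≤ 19, user value 18 + 16 = 34.
Best is V and G with total user value 34.

34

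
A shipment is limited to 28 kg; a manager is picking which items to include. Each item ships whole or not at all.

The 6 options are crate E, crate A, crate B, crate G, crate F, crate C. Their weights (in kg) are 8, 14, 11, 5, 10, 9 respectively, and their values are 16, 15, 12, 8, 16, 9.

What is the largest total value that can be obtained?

Allowing fractional choices, the relaxed optimum would be about 45.5, but items are indivisible.
crate E + crate A + crate G: weight 8 + 14 + 5 = 27 ≤ 28, value 16 + 15 + 8 = 39.
crate E + crate G + crate F: weight 8 + 5 + 10 = 23 ≤ 28, value 16 + 8 + 16 = 40.
crate E + crate F + crate C: weight 8 + 10 + 9 = 27 ≤ 28, value 16 + 16 + 9 = 41.
Best is crate E, crate F, and crate C with total value 41.

41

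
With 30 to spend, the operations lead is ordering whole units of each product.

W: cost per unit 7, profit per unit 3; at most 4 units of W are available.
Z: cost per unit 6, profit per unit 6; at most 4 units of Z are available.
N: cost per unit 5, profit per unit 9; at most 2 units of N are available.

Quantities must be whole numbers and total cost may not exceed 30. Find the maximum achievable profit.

36

N has the best ratio (9/5); taking only N gives at most 2×9 = 18 (stopped by the supply cap of 2).
Mixing does better — 3×Z and 2×N: cost 28 ≤ 30, profit 3·6 + 2·9 = 36.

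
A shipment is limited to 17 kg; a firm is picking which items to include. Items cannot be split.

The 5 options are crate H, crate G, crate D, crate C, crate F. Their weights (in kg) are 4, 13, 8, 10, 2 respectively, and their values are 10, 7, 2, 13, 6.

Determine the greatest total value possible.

29

This is an integer program with binary decision variables.
Allowing fractional choices, the relaxed optimum would be about 29.5, but items are indivisible.
crate C + crate F: weight 10 + 2 = 12 ≤ 17, value 13 + 6 = 19.
crate H + crate C + crate F: weight 4 + 10 + 2 = 16 ≤ 17, value 10 + 13 + 6 = 29.
crate H + crate C: weight 4 + 10 = 14 ≤ 17, value 10 + 13 = 23.
Best is crate H, crate C, and crate F with total value 29.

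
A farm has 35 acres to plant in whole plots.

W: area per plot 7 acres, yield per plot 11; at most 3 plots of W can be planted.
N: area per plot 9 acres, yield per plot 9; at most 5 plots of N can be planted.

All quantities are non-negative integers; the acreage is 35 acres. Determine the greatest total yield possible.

42

Take 3×W and 1×N: area 30 ≤ 35, yield 3·11 + 1·9 = 42.
W has the best ratio (11/7) and is taken to its limit of 3; remaining capacity is filled optimally with the others.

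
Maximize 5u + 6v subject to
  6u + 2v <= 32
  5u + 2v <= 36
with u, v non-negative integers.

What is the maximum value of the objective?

(u,v)=(0,16) is feasible, giving 96.
(u,v)=(0,15) is feasible, giving 90.
The best lattice point is (0,16), giving 96.

96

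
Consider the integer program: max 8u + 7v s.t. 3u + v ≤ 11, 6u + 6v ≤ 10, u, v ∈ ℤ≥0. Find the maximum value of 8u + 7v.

Relaxing integrality, the LP optimum is 13.33 at (u,v) = (1.67, 0), which is not an integer point.
(u,v)=(1,0): 3·1+1·0=3≤11, 6·1+6·0=6≤10, objective 8.
(u,v)=(0,1): 3·0+1·1=1≤11, 6·0+6·1=6≤10, objective 7.
(u,v)=(0,0): 3·0+1·0=0≤11, 6·0+6·0=0≤10, objective 0.
Maximum is 8 at (u,v)=(1,0).

8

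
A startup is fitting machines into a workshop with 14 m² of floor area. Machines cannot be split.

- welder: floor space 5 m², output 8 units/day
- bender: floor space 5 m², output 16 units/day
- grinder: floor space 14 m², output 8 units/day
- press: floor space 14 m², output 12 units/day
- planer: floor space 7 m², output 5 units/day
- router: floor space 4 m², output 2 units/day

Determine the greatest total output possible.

This is an integer program with binary decision variables.
Allowing fractional choices, the relaxed optimum would be about 27.4, but machines are indivisible.
welder + bender + router: floor space 5 + 5 + 4 = 14 ≤ 14, output 8 + 16 + 2 = 26.
welder + bender: floor space 5 + 5 = 10 ≤ 14, output 8 + 16 = 24.
Best is welder, bender, and router with total output 26.

26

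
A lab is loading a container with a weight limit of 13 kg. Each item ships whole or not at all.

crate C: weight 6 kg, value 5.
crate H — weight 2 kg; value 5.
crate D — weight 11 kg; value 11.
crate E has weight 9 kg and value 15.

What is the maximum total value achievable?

20

This is an integer program with binary decision variables.
Allowing fractional choices, the relaxed optimum would be about 22.0, but items are indivisible.
crate E: weight 9 ≤ 13, value 15.
crate H + crate E: weight 2 + 9 = 11 ≤ 13, value 5 + 15 = 20.
crate H + crate D: weight 2 + 11 = 13 ≤ 13, value 5 + 11 = 16.
Best is crate H and crate E with total value 20.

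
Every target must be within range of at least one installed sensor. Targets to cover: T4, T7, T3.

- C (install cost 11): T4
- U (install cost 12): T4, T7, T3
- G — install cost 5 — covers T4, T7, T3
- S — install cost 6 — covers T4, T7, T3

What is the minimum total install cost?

This is a weighted set-cover instance.
G alone covers T4, T7, T3 — every target.
Total install cost: 5.
No cover costs less than 5.

5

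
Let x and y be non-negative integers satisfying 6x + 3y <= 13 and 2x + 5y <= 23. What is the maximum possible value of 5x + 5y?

20

(x,y)=(0,4): 6·0+3·4=12≤13, 2·0+5·4=20≤23, objective 20.
(x,y)=(0,3): 6·0+3·3=9≤13, 2·0+5·3=15≤23, objective 15.
No feasible integer point exceeds 20.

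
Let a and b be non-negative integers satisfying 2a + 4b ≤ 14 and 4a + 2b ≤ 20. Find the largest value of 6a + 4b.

30

(a,b)=(5,0) is feasible, giving 30.
(a,b)=(4,1) is feasible, giving 28.
(a,b)=(3,2) is feasible, giving 26.
The best lattice point is (5,0), giving 30.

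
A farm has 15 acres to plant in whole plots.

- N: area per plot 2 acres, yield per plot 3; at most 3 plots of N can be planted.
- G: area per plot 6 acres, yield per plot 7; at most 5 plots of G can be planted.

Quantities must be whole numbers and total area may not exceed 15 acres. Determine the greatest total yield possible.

N has the best ratio (3/2); taking only N gives at most 3×3 = 9 (stopped by the supply cap of 3).
Mixing does better — 1×N and 2×G: area 14 ≤ 15, yield 1·3 + 2·7 = 17.

17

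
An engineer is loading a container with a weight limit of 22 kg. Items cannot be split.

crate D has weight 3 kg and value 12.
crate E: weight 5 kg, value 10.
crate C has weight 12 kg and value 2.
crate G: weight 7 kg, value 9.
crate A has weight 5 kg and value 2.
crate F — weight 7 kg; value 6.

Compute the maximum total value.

This is an integer program with binary decision variables.
crate D + crate E + crate G: weight 3 + 5 + 7 = 15 ≤ 22, value 12 + 10 + 9 = 31.
crate D + crate E + crate G + crate F: weight 3 + 5 + 7 + 7 = 22 ≤ 22, value 12 + 10 + 9 + 6 = 37.
crate D + crate E + crate G + crate A: weight 3 + 5 + 7 + 5 = 20 ≤ 22, value 12 + 10 + 9 + 2 = 33.
Best is crate D, crate E, crate G, and crate F with total value 37.

37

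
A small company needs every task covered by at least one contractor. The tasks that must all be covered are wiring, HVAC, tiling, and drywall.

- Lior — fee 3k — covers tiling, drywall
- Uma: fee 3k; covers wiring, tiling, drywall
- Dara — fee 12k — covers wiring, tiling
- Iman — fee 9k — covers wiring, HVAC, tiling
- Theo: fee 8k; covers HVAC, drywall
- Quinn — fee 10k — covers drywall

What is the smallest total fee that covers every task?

11

Choose Uma and Theo: together they cover wiring, HVAC, tiling, drywall — every task.
Total fee: 3 + 8 = 11.
No cover costs less than 11.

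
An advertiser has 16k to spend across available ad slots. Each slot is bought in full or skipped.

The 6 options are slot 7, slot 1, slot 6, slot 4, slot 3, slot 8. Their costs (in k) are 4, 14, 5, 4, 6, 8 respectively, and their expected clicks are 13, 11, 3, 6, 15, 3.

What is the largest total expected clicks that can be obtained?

Take slot 7, slot 4, and slot 3: cost 4 + 4 + 6 = 14 ≤ 16, expected clicks 13 + 6 + 15 = 34.
No other feasible combination does better.

34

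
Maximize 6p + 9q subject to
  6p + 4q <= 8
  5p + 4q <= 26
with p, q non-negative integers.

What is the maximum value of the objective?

(p,q)=(0,2): 6·0+4·2=8≤8, 5·0+4·2=8≤26, objective 18.
(p,q)=(0,1): 6·0+4·1=4≤8, 5·0+4·1=4≤26, objective 9.
Maximum is 18 at (p,q)=(0,2).

18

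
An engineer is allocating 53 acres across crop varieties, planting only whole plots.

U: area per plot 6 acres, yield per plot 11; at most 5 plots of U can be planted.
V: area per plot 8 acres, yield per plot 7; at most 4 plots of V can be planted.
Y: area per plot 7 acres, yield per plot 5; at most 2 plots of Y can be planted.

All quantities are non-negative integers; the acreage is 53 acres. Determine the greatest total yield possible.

74

U has the best ratio (11/6); taking only U gives at most 5×11 = 55 (stopped by the supply cap of 5).
Mixing does better — 5×U, 2×V, and 1×Y: area 53 ≤ 53, yield 5·11 + 2·7 + 1·5 = 74.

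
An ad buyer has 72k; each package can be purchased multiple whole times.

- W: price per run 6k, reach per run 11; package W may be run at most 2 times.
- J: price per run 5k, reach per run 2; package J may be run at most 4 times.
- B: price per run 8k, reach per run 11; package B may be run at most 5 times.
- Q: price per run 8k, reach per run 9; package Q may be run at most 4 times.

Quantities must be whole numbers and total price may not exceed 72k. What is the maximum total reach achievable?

95

W has the best ratio (11/6); taking only W gives at most 2×11 = 22 (stopped by the supply cap of 2).
Mixing does better — 2×W, 5×B, and 2×Q: price 68 ≤ 72, reach 2·11 + 5·11 + 2·9 = 95.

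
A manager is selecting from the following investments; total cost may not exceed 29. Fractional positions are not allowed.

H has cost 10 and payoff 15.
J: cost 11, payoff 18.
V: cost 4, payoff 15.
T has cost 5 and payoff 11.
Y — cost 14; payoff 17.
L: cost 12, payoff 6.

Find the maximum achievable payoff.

50

H + J + V: cost 10 + 11 + 4 = 25 ≤ 29, payoff 15 + 18 + 15 = 48.
H + V + Y: cost 10 + 4 + 14 = 28 ≤ 29, payoff 15 + 15 + 17 = 47.
J + V + Y: cost 11 + 4 + 14 = 29 ≤ 29, payoff 18 + 15 + 17 = 50.
Best is J, V, and Y with total payoff 50.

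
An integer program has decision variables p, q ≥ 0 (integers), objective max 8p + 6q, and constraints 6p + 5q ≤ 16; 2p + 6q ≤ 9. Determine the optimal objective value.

The continuous relaxation peaks at (2.67, 0) with value 21.33; rounding to a feasible lattice point costs some objective.
(p,q)=(2,0) is feasible, giving 16.
(p,q)=(1,1) is feasible, giving 14.
(p,q)=(1,0) is feasible, giving 8.
No feasible integer point exceeds 16.

16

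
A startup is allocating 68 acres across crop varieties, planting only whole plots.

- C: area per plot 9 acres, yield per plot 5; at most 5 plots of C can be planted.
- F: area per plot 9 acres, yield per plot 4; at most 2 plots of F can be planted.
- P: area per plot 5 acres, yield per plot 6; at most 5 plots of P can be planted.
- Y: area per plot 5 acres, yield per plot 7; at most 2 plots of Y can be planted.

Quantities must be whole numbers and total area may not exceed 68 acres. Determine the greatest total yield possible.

59

Take 3×C, 5×P, and 2×Y: area 62 ≤ 68, yield 3·5 + 5·6 + 2·7 = 59.
Y has the best ratio (7/5) and is taken to its limit of 2; remaining capacity is filled optimally with the others.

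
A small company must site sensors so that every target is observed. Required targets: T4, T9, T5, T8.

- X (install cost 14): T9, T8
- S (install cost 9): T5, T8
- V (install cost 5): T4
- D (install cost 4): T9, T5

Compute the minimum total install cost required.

18

Choose S, V, and D: together they cover T4, T9, T5, T8 — every target.
Total install cost: 9 + 5 + 4 = 18.
No cover costs less than 18.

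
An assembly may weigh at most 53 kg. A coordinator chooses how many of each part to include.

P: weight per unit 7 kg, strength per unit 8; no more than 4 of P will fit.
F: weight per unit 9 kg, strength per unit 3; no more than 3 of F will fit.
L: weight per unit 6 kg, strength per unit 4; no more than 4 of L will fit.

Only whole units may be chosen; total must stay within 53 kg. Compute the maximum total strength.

P has the best ratio (8/7); taking only P gives at most 4×8 = 32 (stopped by the supply cap of 4).
Mixing does better — 4×P and 4×L: weight 52 ≤ 53, strength 4·8 + 4·4 = 48.

48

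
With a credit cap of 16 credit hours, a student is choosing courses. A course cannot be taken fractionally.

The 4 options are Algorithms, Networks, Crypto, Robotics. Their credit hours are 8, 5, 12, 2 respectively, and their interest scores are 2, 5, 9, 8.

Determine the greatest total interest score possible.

17

Networks + Robotics: credit hours 5 + 2 = 7 ≤ 16, interest score 5 + 8 = 13.
Crypto + Robotics: credit hours 12 + 2 = 14 ≤ 16, interest score 9 + 8 = 17.
Algorithms + Networks + Robotics: credit hours 8 + 5 + 2 = 15 ≤ 16, interest score 2 + 5 + 8 = 15.
Best is Crypto and Robotics with total interest score 17.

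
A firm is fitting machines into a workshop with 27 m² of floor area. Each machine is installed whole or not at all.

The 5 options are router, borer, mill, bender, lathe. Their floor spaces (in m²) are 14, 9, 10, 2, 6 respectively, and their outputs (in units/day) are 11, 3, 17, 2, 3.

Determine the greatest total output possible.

30

Allowing fractional choices, the relaxed optimum would be about 30.5, but machines are indivisible.
router + mill: floor space 14 + 10 = 24 ≤ 27, output 11 + 17 = 28.
router + mill + bender: floor space 14 + 10 + 2 = 26 ≤ 27, output 11 + 17 + 2 = 30.
Best is router, mill, and bender with total output 30.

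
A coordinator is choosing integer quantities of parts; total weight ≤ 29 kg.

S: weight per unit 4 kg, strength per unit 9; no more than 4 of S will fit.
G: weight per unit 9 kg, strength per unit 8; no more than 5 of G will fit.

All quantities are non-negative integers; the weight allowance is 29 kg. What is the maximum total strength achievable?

44

S has the best ratio (9/4); taking only S gives at most 4×9 = 36 (stopped by the supply cap of 4).
Mixing does better — 4×S and 1×G: weight 25 ≤ 29, strength 4·9 + 1·8 = 44.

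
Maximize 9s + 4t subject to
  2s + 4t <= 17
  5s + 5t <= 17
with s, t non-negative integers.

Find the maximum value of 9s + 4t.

27

The continuous relaxation peaks at (3.4, 0) with value 30.60; rounding to a feasible lattice point costs some objective.
(s,t)=(3,0): 2·3+4·0=6≤17, 5·3+5·0=15≤17, objective 27.
(s,t)=(2,1): 2·2+4·1=8≤17, 5·2+5·1=15≤17, objective 22.
(s,t)=(2,0): 2·2+4·0=4≤17, 5·2+5·0=10≤17, objective 18.
Maximum is 27 at (s,t)=(3,0).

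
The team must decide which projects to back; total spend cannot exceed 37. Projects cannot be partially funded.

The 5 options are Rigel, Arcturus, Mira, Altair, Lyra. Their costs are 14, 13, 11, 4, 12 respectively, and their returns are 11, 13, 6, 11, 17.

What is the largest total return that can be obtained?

41

Allowing fractional choices, the relaxed optimum would be about 47.3, but projects are indivisible.
Arcturus + Mira + Lyra: cost 13 + 11 + 12 = 36 ≤ 37, return 13 + 6 + 17 = 36.
Rigel + Altair + Lyra: cost 14 + 4 + 12 = 30 ≤ 37, return 11 + 11 + 17 = 39.
Arcturus + Altair + Lyra: cost 13 + 4 + 12 = 29 ≤ 37, return 13 + 11 + 17 = 41.
Best is Arcturus, Altair, and Lyra with total return 41.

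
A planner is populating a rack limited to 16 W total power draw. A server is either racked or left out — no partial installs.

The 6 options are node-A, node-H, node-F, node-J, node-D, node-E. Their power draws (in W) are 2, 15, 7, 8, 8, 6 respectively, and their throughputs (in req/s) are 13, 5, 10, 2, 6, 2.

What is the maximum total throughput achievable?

25

Allowing fractional choices, the relaxed optimum would be about 28.2, but servers are indivisible.
node-A + node-D + node-E: power draw 2 + 8 + 6 = 16 ≤ 16, throughput 13 + 6 + 2 = 21.
node-A + node-F + node-E: power draw 2 + 7 + 6 = 15 ≤ 16, throughput 13 + 10 + 2 = 25.
node-A + node-F: power draw 2 + 7 = 9 ≤ 16, throughput 13 + 10 = 23.
Best is node-A, node-F, and node-E with total throughput 25.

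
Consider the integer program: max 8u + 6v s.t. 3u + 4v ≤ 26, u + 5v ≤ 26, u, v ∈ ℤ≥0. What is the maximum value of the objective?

(u,v)=(8,0): 3·8+4·0=24≤26, 1·8+5·0=8≤26, objective 64.
(u,v)=(7,1): 3·7+4·1=25≤26, 1·7+5·1=12≤26, objective 62.
(u,v)=(7,0): 3·7+4·0=21≤26, 1·7+5·0=7≤26, objective 56.
Maximum is 64 at (u,v)=(8,0).

64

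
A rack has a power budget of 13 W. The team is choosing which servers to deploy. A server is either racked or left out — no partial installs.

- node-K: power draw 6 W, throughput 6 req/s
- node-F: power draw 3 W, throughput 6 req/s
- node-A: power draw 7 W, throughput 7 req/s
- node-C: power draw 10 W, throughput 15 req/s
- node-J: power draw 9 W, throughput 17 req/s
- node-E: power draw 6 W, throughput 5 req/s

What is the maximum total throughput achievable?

23

This is a 0-1 knapsack instance.
Allowing fractional choices, the relaxed optimum would be about 24.5, but servers are indivisible.
node-F + node-J: power draw 3 + 9 = 12 ≤ 13, throughput 6 + 17 = 23.
node-F + node-C: power draw 3 + 10 = 13 ≤ 13, throughput 6 + 15 = 21.
node-J: power draw 9 ≤ 13, throughput 17.
Best is node-F and node-J with total throughput 23.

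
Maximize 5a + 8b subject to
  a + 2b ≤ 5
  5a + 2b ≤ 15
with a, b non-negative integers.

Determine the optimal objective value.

Relaxing integrality, the LP optimum is 22.50 at (a,b) = (2.5, 1.25), which is not an integer point.
(a,b)=(1,2): 1·1+2·2=5≤5, 5·1+2·2=9≤15, objective 21.
(a,b)=(2,1): 1·2+2·1=4≤5, 5·2+2·1=12≤15, objective 18.
(a,b)=(0,2): 1·0+2·2=4≤5, 5·0+2·2=4≤15, objective 16.
The best lattice point is (1,2), giving 21.

21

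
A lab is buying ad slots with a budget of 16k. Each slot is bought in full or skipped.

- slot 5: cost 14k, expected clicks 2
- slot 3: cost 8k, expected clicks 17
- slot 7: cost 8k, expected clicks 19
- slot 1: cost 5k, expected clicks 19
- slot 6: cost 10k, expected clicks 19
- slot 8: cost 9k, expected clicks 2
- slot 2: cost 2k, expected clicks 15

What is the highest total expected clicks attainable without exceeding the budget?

This is an integer program with binary decision variables.
slot 7 + slot 1 + slot 2: cost 8 + 5 + 2 = 15 ≤ 16, expected clicks 19 + 19 + 15 = 53.
slot 3 + slot 1 + slot 2: cost 8 + 5 + 2 = 15 ≤ 16, expected clicks 17 + 19 + 15 = 51.
Best is slot 7, slot 1, and slot 2 with total expected clicks 53.

53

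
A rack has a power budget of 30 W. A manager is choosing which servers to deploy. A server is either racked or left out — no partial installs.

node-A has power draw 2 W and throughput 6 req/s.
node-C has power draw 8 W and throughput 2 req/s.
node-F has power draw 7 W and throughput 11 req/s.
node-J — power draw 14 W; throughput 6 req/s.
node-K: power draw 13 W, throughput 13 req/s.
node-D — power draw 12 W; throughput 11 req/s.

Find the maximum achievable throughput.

32

Allowing fractional choices, the relaxed optimum would be about 37.3, but servers are indivisible.
node-A + node-F + node-K: power draw 2 + 7 + 13 = 22 ≤ 30, throughput 6 + 11 + 13 = 30.
node-A + node-C + node-F + node-K: power draw 2 + 8 + 7 + 13 = 30 ≤ 30, throughput 6 + 2 + 11 + 13 = 32.
Best is node-A, node-C, node-F, and node-K with total throughput 32.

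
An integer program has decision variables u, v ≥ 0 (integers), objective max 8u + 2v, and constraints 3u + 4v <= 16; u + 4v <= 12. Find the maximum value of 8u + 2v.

The continuous relaxation peaks at (5.33, 0) with value 42.67; rounding to a feasible lattice point costs some objective.
(u,v)=(5,0): 3·5+4·0=15≤16, 1·5+4·0=5≤12, objective 40.
(u,v)=(4,1): 3·4+4·1=16≤16, 1·4+4·1=8≤12, objective 34.
(u,v)=(4,0): 3·4+4·0=12≤16, 1·4+4·0=4≤12, objective 32.
No feasible integer point exceeds 40.

40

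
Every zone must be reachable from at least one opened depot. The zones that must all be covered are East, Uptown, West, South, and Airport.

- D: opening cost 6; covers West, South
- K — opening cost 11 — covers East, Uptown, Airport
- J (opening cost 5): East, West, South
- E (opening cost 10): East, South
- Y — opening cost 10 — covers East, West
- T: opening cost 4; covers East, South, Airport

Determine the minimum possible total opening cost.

16

Choose K and J: together they cover East, Uptown, West, South, Airport — every zone.
Total opening cost: 11 + 5 = 16.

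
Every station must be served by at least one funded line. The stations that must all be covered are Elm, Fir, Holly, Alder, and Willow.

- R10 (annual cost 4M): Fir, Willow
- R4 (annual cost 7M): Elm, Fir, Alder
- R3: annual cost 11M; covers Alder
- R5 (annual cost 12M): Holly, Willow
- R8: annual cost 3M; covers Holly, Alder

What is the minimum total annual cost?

14

This is an integer covering problem.
Choose R10, R4, and R8: together they cover Elm, Fir, Holly, Alder, Willow — every station.
Total annual cost: 4 + 7 + 3 = 14.
No cover costs less than 14.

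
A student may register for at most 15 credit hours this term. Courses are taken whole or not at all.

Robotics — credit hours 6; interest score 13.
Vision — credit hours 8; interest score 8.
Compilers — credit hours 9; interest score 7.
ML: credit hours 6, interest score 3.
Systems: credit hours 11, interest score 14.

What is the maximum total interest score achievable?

21

Robotics + Compilers: credit hours 6 + 9 = 15 ≤ 15, interest score 13 + 7 = 20.
Robotics + ML: credit hours 6 + 6 = 12 ≤ 15, interest score 13 + 3 = 16.
Robotics + Vision: credit hours 6 + 8 = 14 ≤ 15, interest score 13 + 8 = 21.
Best is Robotics and Vision with total interest score 21.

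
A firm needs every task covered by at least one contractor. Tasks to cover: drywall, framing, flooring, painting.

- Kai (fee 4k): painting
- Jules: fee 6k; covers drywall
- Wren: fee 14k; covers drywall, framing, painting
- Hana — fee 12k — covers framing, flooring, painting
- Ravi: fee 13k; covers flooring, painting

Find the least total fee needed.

18

The greedy cost-per-new-task heuristic would pick Kai, Jules, and Hana for 22, but a cheaper cover exists.
Choose Jules and Hana: together they cover drywall, framing, flooring, painting — every task.
Total fee: 6 + 12 = 18.
No cover costs less than 18.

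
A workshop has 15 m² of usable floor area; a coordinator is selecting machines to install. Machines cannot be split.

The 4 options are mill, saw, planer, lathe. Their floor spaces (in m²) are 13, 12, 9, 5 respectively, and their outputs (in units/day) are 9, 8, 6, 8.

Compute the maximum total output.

14

Take planer and lathe: floor space 9 + 5 = 14 ≤ 15, output 6 + 8 = 14.
No other feasible combination does better.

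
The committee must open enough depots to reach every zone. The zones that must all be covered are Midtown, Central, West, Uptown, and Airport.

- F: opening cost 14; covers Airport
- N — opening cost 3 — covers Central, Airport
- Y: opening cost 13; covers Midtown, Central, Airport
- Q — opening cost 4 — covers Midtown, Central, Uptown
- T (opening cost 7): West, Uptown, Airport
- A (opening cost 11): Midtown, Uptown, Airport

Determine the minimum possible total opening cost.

This is a weighted set-cover instance.
The greedy cost-per-new-zone heuristic would pick Q, N, and T for 14, but a cheaper cover exists.
Choose Q and T: together they cover Midtown, Central, West, Uptown, Airport — every zone.
Total opening cost: 4 + 7 = 11.
No cover costs less than 11.

11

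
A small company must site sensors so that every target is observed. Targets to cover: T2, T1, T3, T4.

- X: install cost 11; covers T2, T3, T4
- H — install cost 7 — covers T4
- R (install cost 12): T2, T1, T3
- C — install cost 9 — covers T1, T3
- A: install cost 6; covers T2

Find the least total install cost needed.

19

This is an integer covering problem.
Choose H and R: together they cover T2, T1, T3, T4 — every target.
Total install cost: 7 + 12 = 19.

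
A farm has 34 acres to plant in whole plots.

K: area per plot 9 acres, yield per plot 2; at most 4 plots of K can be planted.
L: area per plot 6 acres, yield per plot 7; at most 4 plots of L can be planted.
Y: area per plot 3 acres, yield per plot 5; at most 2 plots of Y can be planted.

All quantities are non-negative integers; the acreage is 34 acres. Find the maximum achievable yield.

38

This is a bounded integer knapsack.
Take 4×L and 2×Y: area 30 ≤ 34, yield 4·7 + 2·5 = 38.
Y has the best ratio (5/3) and is taken to its limit of 2; remaining capacity is filled optimally with the others.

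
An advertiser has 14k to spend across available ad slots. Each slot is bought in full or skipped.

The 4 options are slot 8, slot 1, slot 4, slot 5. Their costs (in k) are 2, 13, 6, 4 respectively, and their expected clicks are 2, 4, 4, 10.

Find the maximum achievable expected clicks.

Allowing fractional choices, the relaxed optimum would be about 16.6, but ad slots are indivisible.
slot 8 + slot 4 + slot 5: cost 2 + 6 + 4 = 12 ≤ 14, expected clicks 2 + 4 + 10 = 16.
slot 4 + slot 5: cost 6 + 4 = 10 ≤ 14, expected clicks 4 + 10 = 14.
slot 8 + slot 5: cost 2 + 4 = 6 ≤ 14, expected clicks 2 + 10 = 12.
Best is slot 8, slot 4, and slot 5 with total expected clicks 16.

16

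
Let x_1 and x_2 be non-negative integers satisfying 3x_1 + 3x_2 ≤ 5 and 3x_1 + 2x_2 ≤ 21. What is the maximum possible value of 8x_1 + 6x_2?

Relaxing integrality, the LP optimum is 13.33 at (x_1,x_2) = (1.67, 0), which is not an integer point.
(x_1,x_2)=(1,0): 3·1+3·0=3≤5, 3·1+2·0=3≤21, objective 8.
(x_1,x_2)=(0,1): 3·0+3·1=3≤5, 3·0+2·1=2≤21, objective 6.
(x_1,x_2)=(0,0): 3·0+3·0=0≤5, 3·0+2·0=0≤21, objective 0.
No feasible integer point exceeds 8.

8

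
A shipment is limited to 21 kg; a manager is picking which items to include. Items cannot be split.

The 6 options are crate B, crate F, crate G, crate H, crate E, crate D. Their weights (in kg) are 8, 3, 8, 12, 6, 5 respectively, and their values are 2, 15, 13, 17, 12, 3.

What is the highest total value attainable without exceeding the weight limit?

Take crate F, crate H, and crate E: weight 3 + 12 + 6 = 21 ≤ 21, value 15 + 17 + 12 = 44.
No other feasible combination does better.

44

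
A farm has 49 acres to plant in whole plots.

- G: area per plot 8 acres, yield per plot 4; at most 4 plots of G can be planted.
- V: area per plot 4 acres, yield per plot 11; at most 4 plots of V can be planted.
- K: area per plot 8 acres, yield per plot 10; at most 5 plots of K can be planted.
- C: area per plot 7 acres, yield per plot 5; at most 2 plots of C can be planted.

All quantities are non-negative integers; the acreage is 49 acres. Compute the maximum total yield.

4×V and 4×K: area 48 ≤ 49, yield 4·11 + 4·10 = 84.
4×V, 3×K, and 1×C: area 47 ≤ 49, yield 4·11 + 3·10 + 1·5 = 79.
Best is 84.

84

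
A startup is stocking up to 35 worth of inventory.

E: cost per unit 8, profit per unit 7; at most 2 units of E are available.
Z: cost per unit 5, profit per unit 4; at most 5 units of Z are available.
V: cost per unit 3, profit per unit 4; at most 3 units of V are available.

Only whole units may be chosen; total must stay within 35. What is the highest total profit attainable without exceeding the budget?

34

This is a bounded integer knapsack.
V has the best ratio (4/3); taking only V gives at most 3×4 = 12 (stopped by the supply cap of 3).
Mixing does better — 2×E, 2×Z, and 3×V: cost 35 ≤ 35, profit 2·7 + 2·4 + 3·4 = 34.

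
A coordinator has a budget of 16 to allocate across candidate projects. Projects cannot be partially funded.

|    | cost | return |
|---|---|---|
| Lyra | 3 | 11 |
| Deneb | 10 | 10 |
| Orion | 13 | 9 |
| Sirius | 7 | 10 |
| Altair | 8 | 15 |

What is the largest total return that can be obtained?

Allowing fractional choices, the relaxed optimum would be about 33.1, but projects are indivisible.
Lyra + Altair: cost 3 + 8 = 11 ≤ 16, return 11 + 15 = 26.
Sirius + Altair: cost 7 + 8 = 15 ≤ 16, return 10 + 15 = 25.
Best is Lyra and Altair with total return 26.

26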